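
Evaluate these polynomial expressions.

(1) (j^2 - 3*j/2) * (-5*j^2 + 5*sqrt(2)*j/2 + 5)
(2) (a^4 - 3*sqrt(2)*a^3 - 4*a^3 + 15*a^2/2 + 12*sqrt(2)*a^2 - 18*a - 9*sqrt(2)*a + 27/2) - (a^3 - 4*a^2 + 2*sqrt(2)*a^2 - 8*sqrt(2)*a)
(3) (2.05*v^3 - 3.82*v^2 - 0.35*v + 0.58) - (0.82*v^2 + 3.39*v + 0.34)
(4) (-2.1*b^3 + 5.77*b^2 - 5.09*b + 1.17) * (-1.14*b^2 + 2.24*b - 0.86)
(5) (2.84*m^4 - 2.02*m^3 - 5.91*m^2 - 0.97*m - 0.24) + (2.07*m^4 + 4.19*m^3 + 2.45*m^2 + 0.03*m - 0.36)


(1) = -5*j^4 + 5*sqrt(2)*j^3/2 + 15*j^3/2 - 15*sqrt(2)*j^2/4 + 5*j^2 - 15*j/2
(2) = a^4 - 5*a^3 - 3*sqrt(2)*a^3 + 23*a^2/2 + 10*sqrt(2)*a^2 - 18*a - sqrt(2)*a + 27/2
(3) = 2.05*v^3 - 4.64*v^2 - 3.74*v + 0.24
(4) = 2.394*b^5 - 11.2818*b^4 + 20.5334*b^3 - 17.6976*b^2 + 6.9982*b - 1.0062
(5) = 4.91*m^4 + 2.17*m^3 - 3.46*m^2 - 0.94*m - 0.6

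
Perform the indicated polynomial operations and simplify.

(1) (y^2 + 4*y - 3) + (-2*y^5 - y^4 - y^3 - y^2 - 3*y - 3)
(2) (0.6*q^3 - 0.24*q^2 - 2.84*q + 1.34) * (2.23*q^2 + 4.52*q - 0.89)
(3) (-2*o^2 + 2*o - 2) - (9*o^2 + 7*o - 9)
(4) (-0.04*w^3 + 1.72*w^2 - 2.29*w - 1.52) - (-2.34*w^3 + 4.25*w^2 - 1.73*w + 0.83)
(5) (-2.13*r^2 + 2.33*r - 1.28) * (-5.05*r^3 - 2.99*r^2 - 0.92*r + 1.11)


(1) = -2*y^5 - y^4 - y^3 + y - 6
(2) = 1.338*q^5 + 2.1768*q^4 - 7.952*q^3 - 9.635*q^2 + 8.5844*q - 1.1926
(3) = -11*o^2 - 5*o + 7
(4) = 2.3*w^3 - 2.53*w^2 - 0.56*w - 2.35
(5) = 10.7565*r^5 - 5.3978*r^4 + 1.4569*r^3 - 0.6807*r^2 + 3.7639*r - 1.4208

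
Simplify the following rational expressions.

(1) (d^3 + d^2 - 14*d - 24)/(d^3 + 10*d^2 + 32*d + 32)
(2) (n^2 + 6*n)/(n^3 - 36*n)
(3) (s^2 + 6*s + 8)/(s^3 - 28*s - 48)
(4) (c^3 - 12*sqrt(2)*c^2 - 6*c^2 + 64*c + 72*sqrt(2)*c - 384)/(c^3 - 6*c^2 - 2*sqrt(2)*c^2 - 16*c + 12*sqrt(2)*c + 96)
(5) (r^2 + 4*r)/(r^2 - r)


(1) = (d^2 - d - 12)/(d^2 + 8*d + 16)
(2) = 1/(n - 6)
(3) = 1/(s - 6)
(4) = (c - 8*sqrt(2))/(c + 2*sqrt(2))
(5) = (r + 4)/(r - 1)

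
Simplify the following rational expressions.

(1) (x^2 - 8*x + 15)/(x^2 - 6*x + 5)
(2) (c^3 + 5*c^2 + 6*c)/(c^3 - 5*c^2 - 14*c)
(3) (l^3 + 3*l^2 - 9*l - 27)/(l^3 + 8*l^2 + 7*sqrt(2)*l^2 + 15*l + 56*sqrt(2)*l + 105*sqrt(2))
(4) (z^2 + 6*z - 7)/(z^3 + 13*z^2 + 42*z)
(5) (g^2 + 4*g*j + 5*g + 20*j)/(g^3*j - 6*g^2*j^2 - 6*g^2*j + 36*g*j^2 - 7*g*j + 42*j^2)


(1) = (x - 3)/(x - 1)
(2) = (c + 3)/(c - 7)
(3) = (l^2 - 9)/(l^2 + l*(5 + 7*sqrt(2)) + 35*sqrt(2))
(4) = (z - 1)/(z^2 + 6*z)
(5) = (g^2 + 4*g*j + 5*g + 20*j)/(g^3*j - 6*g^2*j^2 - 6*g^2*j + 36*g*j^2 - 7*g*j + 42*j^2)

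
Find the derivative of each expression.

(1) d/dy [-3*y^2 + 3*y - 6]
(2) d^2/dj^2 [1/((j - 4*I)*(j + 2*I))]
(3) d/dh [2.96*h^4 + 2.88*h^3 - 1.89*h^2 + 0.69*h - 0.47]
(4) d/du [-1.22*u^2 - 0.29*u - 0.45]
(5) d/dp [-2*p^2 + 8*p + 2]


(1) = 3 - 6*y
(2) = 2*((j - 4*I)^2 + (j - 4*I)*(j + 2*I) + (j + 2*I)^2)/((j - 4*I)^3*(j + 2*I)^3)
(3) = 11.84*h^3 + 8.64*h^2 - 3.78*h + 0.69
(4) = -2.44*u - 0.29
(5) = 8 - 4*p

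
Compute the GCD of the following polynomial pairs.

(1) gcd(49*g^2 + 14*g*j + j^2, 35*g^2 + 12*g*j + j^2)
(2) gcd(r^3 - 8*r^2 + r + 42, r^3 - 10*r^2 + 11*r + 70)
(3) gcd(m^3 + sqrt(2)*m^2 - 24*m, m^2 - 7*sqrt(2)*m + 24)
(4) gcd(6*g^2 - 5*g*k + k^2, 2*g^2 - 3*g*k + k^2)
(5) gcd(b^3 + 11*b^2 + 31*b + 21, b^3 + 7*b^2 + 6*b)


(1) = 7*g + j
(2) = gcd((r - 7)*(r - 3)*(r + 2), (r - 7)*(r - 5)*(r + 2)) = r^2 - 5*r - 14
(3) = m - 3*sqrt(2)
(4) = 2*g - k
(5) = b + 1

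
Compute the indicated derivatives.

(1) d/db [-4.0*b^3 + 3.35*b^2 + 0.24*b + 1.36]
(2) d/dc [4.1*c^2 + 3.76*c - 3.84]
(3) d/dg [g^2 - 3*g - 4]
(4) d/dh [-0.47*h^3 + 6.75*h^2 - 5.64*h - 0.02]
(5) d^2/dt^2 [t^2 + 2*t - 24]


(1) = -12.0*b^2 + 6.7*b + 0.24
(2) = 8.2*c + 3.76
(3) = 2*g - 3
(4) = -1.41*h^2 + 13.5*h - 5.64
(5) = 2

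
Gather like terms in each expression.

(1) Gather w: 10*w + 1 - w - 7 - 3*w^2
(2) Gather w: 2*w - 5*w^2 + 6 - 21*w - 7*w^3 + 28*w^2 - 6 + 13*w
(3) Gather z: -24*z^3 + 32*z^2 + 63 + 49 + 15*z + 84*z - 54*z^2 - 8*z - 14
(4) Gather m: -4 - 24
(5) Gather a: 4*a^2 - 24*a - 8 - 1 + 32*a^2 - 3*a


(1) = -3*w^2 + 9*w - 6
(2) = -7*w^3 + 23*w^2 - 6*w
(3) = -24*z^3 - 22*z^2 + 91*z + 98
(4) = -28
(5) = 36*a^2 - 27*a - 9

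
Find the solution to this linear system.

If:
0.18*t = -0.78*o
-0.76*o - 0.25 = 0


Then:
o = -0.33
t = 1.43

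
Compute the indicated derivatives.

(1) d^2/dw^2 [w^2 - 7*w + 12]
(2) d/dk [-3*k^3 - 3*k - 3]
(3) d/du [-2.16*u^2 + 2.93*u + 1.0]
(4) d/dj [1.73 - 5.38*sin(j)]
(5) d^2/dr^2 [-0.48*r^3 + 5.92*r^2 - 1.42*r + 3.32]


(1) = 2
(2) = -9*k^2 - 3
(3) = 2.93 - 4.32*u
(4) = -5.38*cos(j)
(5) = 11.84 - 2.88*r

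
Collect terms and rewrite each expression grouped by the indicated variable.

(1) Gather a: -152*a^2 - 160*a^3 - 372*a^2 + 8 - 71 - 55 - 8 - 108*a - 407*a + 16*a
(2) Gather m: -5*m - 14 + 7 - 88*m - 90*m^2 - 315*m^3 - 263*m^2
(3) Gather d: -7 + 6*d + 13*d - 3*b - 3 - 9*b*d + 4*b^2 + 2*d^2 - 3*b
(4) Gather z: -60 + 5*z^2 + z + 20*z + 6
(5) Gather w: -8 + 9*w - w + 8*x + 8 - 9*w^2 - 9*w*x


(1) = -160*a^3 - 524*a^2 - 499*a - 126
(2) = -315*m^3 - 353*m^2 - 93*m - 7
(3) = 4*b^2 - 6*b + 2*d^2 + d*(19 - 9*b) - 10
(4) = 5*z^2 + 21*z - 54
(5) = -9*w^2 + w*(8 - 9*x) + 8*x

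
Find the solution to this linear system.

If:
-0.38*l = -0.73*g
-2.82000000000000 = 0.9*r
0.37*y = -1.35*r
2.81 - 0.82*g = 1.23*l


Then:
g = 0.88
l = 1.70
r = -3.13
y = 11.43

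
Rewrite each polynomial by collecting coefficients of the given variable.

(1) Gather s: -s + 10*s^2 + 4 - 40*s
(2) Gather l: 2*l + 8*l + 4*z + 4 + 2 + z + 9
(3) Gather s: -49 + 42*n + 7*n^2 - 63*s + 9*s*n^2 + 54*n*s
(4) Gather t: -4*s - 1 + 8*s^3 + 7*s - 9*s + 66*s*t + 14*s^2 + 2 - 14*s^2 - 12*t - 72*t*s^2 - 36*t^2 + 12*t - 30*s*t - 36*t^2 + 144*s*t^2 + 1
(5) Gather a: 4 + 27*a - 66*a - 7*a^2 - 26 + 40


(1) = 10*s^2 - 41*s + 4
(2) = 10*l + 5*z + 15
(3) = 7*n^2 + 42*n + s*(9*n^2 + 54*n - 63) - 49
(4) = 8*s^3 - 6*s + t^2*(144*s - 72) + t*(-72*s^2 + 36*s) + 2
(5) = -7*a^2 - 39*a + 18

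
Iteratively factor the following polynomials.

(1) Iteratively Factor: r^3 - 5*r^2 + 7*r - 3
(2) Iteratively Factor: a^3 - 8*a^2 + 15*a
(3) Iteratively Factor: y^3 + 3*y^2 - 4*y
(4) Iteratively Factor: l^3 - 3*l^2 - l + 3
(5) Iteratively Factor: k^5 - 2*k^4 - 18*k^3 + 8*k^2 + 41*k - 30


(1) = (r - 3)*(r^2 - 2*r + 1) = (r - 3)*(r - 1)*(r - 1)
(2) = (a - 5)*(a^2 - 3*a) = (a - 5)*(a - 3)*(a)
(3) = (y + 4)*(y^2 - y) = y*(y + 4)*(y - 1)
(4) = (l - 3)*(l^2 - 1) = (l - 3)*(l - 1)*(l + 1)
(5) = (k - 5)*(k^4 + 3*k^3 - 3*k^2 - 7*k + 6) = (k - 5)*(k + 3)*(k^3 - 3*k + 2) = (k - 5)*(k + 2)*(k + 3)*(k^2 - 2*k + 1) = (k - 5)*(k - 1)*(k + 2)*(k + 3)*(k - 1)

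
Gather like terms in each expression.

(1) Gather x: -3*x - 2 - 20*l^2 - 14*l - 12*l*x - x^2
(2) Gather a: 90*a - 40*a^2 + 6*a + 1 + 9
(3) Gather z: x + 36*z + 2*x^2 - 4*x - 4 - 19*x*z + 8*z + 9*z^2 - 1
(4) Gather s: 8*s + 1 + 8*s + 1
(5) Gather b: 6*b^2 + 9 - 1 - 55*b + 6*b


(1) = -20*l^2 - 14*l - x^2 + x*(-12*l - 3) - 2
(2) = -40*a^2 + 96*a + 10
(3) = 2*x^2 - 3*x + 9*z^2 + z*(44 - 19*x) - 5
(4) = 16*s + 2
(5) = 6*b^2 - 49*b + 8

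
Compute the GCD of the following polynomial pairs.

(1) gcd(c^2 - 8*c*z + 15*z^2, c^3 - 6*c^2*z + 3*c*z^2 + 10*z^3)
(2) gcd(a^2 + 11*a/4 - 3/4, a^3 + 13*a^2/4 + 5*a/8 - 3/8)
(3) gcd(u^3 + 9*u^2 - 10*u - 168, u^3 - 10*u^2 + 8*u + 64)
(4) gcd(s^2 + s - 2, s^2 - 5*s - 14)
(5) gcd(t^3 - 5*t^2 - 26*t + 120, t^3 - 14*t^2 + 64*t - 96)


(1) = gcd((c - 5*z)*(c - 3*z), (c - 5*z)*(c - 2*z)*(c + z)) = -c + 5*z
(2) = gcd((a - 1/4)*(a + 3), (a - 1/4)*(a + 1/2)*(a + 3)) = a^2 + 11*a/4 - 3/4
(3) = gcd((u - 4)*(u + 6)*(u + 7), (u - 8)*(u - 4)*(u + 2)) = u - 4
(4) = gcd((s - 1)*(s + 2), (s - 7)*(s + 2)) = s + 2
(5) = t^2 - 10*t + 24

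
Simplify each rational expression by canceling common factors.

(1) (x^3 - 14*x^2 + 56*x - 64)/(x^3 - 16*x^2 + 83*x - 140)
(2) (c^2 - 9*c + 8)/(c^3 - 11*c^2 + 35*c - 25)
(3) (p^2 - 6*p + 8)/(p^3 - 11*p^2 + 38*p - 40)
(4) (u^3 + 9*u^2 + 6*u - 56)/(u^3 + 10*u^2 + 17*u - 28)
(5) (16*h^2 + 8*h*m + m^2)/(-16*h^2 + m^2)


(1) = (x^2 - 10*x + 16)/(x^2 - 12*x + 35)
(2) = (c - 8)/(c^2 - 10*c + 25)
(3) = 1/(p - 5)
(4) = (u - 2)/(u - 1)
(5) = (-4*h - m)/(4*h - m)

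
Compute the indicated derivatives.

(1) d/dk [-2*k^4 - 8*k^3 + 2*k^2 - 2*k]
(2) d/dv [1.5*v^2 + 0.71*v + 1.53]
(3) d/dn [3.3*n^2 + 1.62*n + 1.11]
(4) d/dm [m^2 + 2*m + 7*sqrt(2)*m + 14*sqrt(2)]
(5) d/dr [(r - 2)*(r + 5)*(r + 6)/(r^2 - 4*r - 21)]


(1) = -8*k^3 - 24*k^2 + 4*k - 2
(2) = 3.0*v + 0.71
(3) = 6.6*n + 1.62
(4) = 2*m + 2 + 7*sqrt(2)
(5) = (r^4 - 8*r^3 - 107*r^2 - 258*r - 408)/(r^4 - 8*r^3 - 26*r^2 + 168*r + 441)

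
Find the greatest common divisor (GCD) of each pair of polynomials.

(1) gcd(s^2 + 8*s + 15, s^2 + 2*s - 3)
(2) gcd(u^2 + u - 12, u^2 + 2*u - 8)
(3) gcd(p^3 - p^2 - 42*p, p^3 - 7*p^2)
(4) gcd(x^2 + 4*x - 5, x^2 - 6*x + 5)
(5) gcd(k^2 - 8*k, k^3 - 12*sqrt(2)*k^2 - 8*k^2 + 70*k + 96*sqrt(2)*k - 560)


(1) = gcd((s + 3)*(s + 5), (s - 1)*(s + 3)) = s + 3
(2) = gcd((u - 3)*(u + 4), (u - 2)*(u + 4)) = u + 4
(3) = p^2 - 7*p
(4) = gcd((x - 1)*(x + 5), (x - 5)*(x - 1)) = x - 1
(5) = gcd(k*(k - 8), (k - 8)*(k - 7*sqrt(2))*(k - 5*sqrt(2))) = k - 8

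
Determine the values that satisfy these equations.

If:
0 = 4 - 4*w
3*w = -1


Then:
No Solution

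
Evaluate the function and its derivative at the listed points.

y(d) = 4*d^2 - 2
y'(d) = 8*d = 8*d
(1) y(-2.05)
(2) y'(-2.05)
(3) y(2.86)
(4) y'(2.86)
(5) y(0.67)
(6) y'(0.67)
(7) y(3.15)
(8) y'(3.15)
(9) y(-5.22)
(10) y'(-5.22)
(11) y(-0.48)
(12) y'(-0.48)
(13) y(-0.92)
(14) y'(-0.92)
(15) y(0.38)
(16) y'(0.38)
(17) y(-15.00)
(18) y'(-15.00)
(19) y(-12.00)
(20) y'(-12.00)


(1) = 14.81
(2) = -16.40
(3) = 30.72
(4) = 22.88
(5) = -0.20
(6) = 5.36
(7) = 37.69
(8) = 25.20
(9) = 106.99
(10) = -41.76
(11) = -1.08
(12) = -3.84
(13) = 1.39
(14) = -7.36
(15) = -1.42
(16) = 3.04
(17) = 898.00
(18) = -120.00
(19) = 574.00
(20) = -96.00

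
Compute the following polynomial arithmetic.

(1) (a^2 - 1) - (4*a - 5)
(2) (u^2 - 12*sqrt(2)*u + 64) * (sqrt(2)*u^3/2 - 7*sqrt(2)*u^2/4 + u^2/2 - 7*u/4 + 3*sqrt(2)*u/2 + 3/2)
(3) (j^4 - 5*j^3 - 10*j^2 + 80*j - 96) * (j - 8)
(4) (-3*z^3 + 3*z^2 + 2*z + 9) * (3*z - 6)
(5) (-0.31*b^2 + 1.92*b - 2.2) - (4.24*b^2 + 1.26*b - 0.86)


(1) = a^2 - 4*a + 4
(2) = sqrt(2)*u^5/2 - 23*u^4/2 - 7*sqrt(2)*u^4/4 + 55*sqrt(2)*u^3/2 + 161*u^3/4 - 91*sqrt(2)*u^2 - 5*u^2/2 - 112*u + 78*sqrt(2)*u + 96
(3) = j^5 - 13*j^4 + 30*j^3 + 160*j^2 - 736*j + 768
(4) = -9*z^4 + 27*z^3 - 12*z^2 + 15*z - 54
(5) = -4.55*b^2 + 0.66*b - 1.34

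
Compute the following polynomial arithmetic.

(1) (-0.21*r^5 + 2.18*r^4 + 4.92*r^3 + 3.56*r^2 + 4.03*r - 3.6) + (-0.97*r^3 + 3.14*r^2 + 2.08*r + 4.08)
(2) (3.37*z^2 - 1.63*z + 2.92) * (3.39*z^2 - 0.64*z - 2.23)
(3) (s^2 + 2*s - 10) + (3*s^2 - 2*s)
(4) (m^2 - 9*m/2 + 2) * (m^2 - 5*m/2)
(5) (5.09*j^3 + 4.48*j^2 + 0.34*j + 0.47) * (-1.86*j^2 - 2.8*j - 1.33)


(1) = -0.21*r^5 + 2.18*r^4 + 3.95*r^3 + 6.7*r^2 + 6.11*r + 0.48
(2) = 11.4243*z^4 - 7.6825*z^3 + 3.4269*z^2 + 1.7661*z - 6.5116
(3) = 4*s^2 - 10
(4) = m^4 - 7*m^3 + 53*m^2/4 - 5*m
(5) = -9.4674*j^5 - 22.5848*j^4 - 19.9461*j^3 - 7.7846*j^2 - 1.7682*j - 0.6251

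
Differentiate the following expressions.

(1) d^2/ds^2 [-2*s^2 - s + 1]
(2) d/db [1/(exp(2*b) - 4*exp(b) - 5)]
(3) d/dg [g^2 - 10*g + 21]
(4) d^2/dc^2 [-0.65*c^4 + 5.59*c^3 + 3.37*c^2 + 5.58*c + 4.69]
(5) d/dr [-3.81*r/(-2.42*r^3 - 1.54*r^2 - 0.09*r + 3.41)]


(1) = -4
(2) = 2*(2 - exp(b))*exp(b)/(-exp(2*b) + 4*exp(b) + 5)^2
(3) = 2*g - 10
(4) = -7.8*c^2 + 33.54*c + 6.74
(5) = (9.2202*r^3 + 5.8674*r^2 + 0.3429*r - 12.9921)*(2.42*r^3 + 1.54*r^2 - r*(7.26*r^2 + 3.08*r + 0.09) + 0.09*r - 3.41)/(2.42*r^3 + 1.54*r^2 + 0.09*r - 3.41)^3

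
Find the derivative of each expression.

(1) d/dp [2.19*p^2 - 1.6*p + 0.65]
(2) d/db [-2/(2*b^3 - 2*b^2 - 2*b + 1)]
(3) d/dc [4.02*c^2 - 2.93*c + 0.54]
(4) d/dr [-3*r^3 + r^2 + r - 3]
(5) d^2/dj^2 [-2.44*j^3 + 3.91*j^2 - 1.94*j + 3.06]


(1) = 4.38*p - 1.6
(2) = 4*(3*b^2 - 2*b - 1)/(2*b^3 - 2*b^2 - 2*b + 1)^2
(3) = 8.04*c - 2.93
(4) = -9*r^2 + 2*r + 1
(5) = 7.82 - 14.64*j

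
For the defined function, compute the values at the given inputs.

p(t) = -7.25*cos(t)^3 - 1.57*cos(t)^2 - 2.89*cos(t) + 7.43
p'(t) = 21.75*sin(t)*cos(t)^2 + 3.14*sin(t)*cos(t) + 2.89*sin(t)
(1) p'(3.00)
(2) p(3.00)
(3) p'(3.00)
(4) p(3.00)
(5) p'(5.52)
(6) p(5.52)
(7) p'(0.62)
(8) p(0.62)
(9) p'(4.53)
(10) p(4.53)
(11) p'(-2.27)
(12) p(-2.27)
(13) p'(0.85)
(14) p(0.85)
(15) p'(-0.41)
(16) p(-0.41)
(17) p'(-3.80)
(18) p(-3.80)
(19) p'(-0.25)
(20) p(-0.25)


(1) = 2.98
(2) = 15.79
(3) = 2.98
(4) = 15.79
(5) = -11.42
(6) = 1.79
(7) = 11.54
(8) = 0.13
(9) = -2.99
(10) = 7.95
(11) = -7.56
(12) = 10.57
(13) = 10.85
(14) = 2.75
(15) = -9.59
(16) = -2.13
(17) = 8.57
(18) = 12.32
(19) = -6.52
(20) = -3.44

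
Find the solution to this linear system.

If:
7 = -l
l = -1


Then:
No Solution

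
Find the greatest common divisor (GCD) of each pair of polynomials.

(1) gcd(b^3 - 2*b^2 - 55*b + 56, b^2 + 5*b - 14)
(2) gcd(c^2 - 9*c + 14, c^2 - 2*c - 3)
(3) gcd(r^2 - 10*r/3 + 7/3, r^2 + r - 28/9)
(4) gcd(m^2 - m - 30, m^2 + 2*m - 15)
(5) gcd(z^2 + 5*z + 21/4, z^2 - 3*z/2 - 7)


(1) = gcd((b - 8)*(b - 1)*(b + 7), (b - 2)*(b + 7)) = b + 7
(2) = 1
(3) = 1
(4) = gcd((m - 6)*(m + 5), (m - 3)*(m + 5)) = m + 5
(5) = 1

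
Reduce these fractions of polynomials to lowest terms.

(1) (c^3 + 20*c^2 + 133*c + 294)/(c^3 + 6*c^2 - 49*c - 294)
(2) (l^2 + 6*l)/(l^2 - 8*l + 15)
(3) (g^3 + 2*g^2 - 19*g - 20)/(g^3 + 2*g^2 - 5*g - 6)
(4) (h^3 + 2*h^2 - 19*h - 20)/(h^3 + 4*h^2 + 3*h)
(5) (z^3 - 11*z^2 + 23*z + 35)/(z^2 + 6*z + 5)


(1) = (c + 7)/(c - 7)
(2) = (l^2 + 6*l)/(l^2 - 8*l + 15)
(3) = (g^2 + g - 20)/(g^2 + g - 6)
(4) = (h^2 + h - 20)/(h^2 + 3*h)
(5) = (z^2 - 12*z + 35)/(z + 5)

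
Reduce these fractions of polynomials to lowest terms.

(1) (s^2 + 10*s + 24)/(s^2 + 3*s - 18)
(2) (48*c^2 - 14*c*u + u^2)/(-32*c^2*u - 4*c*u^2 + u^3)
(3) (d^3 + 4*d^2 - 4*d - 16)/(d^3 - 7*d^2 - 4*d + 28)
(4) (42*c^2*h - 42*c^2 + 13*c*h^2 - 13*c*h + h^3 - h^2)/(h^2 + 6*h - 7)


(1) = (s + 4)/(s - 3)
(2) = (-6*c + u)/(4*c*u + u^2)
(3) = (d + 4)/(d - 7)
(4) = (42*c^2 + 13*c*h + h^2)/(h + 7)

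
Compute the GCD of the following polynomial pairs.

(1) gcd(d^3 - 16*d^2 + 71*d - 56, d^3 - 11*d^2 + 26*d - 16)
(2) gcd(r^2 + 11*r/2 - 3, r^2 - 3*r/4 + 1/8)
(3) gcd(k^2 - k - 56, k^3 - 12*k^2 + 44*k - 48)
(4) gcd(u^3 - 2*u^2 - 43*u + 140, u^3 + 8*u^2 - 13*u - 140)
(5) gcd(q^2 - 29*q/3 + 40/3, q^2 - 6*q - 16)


(1) = gcd((d - 8)*(d - 7)*(d - 1), (d - 8)*(d - 2)*(d - 1)) = d^2 - 9*d + 8
(2) = gcd((r - 1/2)*(r + 6), (r - 1/2)*(r - 1/4)) = r - 1/2
(3) = gcd((k - 8)*(k + 7), (k - 6)*(k - 4)*(k - 2)) = 1
(4) = gcd((u - 5)*(u - 4)*(u + 7), (u - 4)*(u + 5)*(u + 7)) = u^2 + 3*u - 28
(5) = q - 8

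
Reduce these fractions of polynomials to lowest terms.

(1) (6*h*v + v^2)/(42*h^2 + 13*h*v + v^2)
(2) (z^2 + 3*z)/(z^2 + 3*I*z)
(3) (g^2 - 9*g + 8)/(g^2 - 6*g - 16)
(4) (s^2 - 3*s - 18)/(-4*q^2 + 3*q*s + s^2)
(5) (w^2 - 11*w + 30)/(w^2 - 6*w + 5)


(1) = v/(7*h + v)
(2) = (z + 3)/(z + 3*I)
(3) = (g - 1)/(g + 2)
(4) = (-s^2 + 3*s + 18)/(4*q^2 - 3*q*s - s^2)
(5) = (w - 6)/(w - 1)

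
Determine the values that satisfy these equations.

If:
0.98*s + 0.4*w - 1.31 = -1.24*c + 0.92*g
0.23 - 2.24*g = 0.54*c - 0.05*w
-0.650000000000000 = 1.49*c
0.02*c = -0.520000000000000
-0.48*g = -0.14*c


Then:
No Solution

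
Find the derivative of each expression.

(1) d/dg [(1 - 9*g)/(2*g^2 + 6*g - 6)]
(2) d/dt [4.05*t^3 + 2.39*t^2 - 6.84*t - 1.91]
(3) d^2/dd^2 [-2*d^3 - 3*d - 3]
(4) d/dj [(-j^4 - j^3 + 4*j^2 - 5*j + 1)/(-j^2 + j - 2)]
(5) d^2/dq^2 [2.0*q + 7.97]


(1) = (9*g^2/2 - g + 12)/(g^4 + 6*g^3 + 3*g^2 - 18*g + 9)
(2) = 12.15*t^2 + 4.78*t - 6.84
(3) = -12*d
(4) = (2*j^5 - 2*j^4 + 6*j^3 + 5*j^2 - 14*j + 9)/(j^4 - 2*j^3 + 5*j^2 - 4*j + 4)
(5) = 0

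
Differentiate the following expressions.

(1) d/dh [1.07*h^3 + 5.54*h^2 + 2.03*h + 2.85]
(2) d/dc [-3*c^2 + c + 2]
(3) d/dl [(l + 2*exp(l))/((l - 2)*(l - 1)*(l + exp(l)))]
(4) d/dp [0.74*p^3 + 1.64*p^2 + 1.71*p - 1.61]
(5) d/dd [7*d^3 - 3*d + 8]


(1) = 3.21*h^2 + 11.08*h + 2.03
(2) = 1 - 6*c
(3) = ((l - 2)*(l - 1)*(l + exp(l))*(2*exp(l) + 1) - (l - 2)*(l - 1)*(l + 2*exp(l))*(exp(l) + 1) - (l - 2)*(l + exp(l))*(l + 2*exp(l)) - (l - 1)*(l + exp(l))*(l + 2*exp(l)))/((l - 2)^2*(l - 1)^2*(l + exp(l))^2)
(4) = 2.22*p^2 + 3.28*p + 1.71
(5) = 21*d^2 - 3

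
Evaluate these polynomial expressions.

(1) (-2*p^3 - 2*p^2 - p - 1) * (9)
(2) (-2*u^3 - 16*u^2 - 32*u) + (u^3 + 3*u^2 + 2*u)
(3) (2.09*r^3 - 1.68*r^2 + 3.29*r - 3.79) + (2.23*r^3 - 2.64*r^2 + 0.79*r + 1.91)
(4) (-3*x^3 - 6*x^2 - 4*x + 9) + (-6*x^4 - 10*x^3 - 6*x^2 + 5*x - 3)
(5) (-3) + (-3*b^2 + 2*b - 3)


(1) = -18*p^3 - 18*p^2 - 9*p - 9
(2) = -u^3 - 13*u^2 - 30*u
(3) = 4.32*r^3 - 4.32*r^2 + 4.08*r - 1.88
(4) = -6*x^4 - 13*x^3 - 12*x^2 + x + 6
(5) = -3*b^2 + 2*b - 6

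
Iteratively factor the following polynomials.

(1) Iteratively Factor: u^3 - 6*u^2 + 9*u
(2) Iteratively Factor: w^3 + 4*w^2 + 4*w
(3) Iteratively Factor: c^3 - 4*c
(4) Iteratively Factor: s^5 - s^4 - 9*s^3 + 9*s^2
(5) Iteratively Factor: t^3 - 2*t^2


(1) = (u)*(u^2 - 6*u + 9) = u*(u - 3)*(u - 3)
(2) = (w)*(w^2 + 4*w + 4) = w*(w + 2)*(w + 2)
(3) = (c)*(c^2 - 4) = c*(c - 2)*(c + 2)
(4) = (s + 3)*(s^4 - 4*s^3 + 3*s^2) = s*(s + 3)*(s^3 - 4*s^2 + 3*s) = s*(s - 1)*(s + 3)*(s^2 - 3*s) = s*(s - 3)*(s - 1)*(s + 3)*(s)
(5) = (t)*(t^2 - 2*t) = t^2*(t - 2)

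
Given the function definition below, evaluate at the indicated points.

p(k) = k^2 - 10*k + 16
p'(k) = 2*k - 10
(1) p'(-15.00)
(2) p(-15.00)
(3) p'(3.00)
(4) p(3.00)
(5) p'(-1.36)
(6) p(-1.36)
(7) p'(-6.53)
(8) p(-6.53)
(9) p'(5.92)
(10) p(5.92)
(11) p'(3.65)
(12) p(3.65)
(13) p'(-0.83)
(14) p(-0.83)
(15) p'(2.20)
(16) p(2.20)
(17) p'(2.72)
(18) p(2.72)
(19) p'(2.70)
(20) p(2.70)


(1) = -40.00
(2) = 391.00
(3) = -4.00
(4) = -5.00
(5) = -12.72
(6) = 31.45
(7) = -23.06
(8) = 123.94
(9) = 1.84
(10) = -8.15
(11) = -2.70
(12) = -7.18
(13) = -11.66
(14) = 24.99
(15) = -5.60
(16) = -1.16
(17) = -4.56
(18) = -3.80
(19) = -4.60
(20) = -3.71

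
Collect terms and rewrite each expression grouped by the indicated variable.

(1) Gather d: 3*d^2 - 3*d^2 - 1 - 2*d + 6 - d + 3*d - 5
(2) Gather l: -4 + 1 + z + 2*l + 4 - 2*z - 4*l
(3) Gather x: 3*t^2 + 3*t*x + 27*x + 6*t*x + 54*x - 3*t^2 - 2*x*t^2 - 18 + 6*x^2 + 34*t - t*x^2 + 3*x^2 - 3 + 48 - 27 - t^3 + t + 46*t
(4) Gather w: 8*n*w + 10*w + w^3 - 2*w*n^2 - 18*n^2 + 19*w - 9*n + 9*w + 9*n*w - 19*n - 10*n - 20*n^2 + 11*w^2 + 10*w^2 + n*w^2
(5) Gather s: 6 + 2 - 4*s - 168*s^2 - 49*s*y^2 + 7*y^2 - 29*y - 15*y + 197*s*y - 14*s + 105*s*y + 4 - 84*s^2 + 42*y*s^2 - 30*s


(1) = 0
(2) = -2*l - z + 1
(3) = -t^3 + 81*t + x^2*(9 - t) + x*(-2*t^2 + 9*t + 81)
(4) = -38*n^2 - 38*n + w^3 + w^2*(n + 21) + w*(-2*n^2 + 17*n + 38)
(5) = s^2*(42*y - 252) + s*(-49*y^2 + 302*y - 48) + 7*y^2 - 44*y + 12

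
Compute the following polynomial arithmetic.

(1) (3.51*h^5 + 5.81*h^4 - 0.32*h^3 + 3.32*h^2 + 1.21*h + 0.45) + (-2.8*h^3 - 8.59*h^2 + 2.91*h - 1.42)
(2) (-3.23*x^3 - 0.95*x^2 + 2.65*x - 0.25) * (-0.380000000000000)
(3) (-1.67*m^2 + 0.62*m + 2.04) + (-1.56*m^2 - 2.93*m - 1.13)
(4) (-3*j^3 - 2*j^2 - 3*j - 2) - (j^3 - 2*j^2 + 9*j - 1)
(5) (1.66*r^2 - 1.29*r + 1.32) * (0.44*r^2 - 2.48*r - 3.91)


(1) = 3.51*h^5 + 5.81*h^4 - 3.12*h^3 - 5.27*h^2 + 4.12*h - 0.97
(2) = 1.2274*x^3 + 0.361*x^2 - 1.007*x + 0.095
(3) = -3.23*m^2 - 2.31*m + 0.91
(4) = -4*j^3 - 12*j - 1
(5) = 0.7304*r^4 - 4.6844*r^3 - 2.7106*r^2 + 1.7703*r - 5.1612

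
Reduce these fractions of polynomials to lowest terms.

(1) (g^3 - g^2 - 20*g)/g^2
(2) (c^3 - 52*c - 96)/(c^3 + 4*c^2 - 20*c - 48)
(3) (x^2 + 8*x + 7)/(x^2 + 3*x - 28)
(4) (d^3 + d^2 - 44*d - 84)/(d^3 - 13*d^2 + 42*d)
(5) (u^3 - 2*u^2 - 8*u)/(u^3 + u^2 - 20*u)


(1) = (g^2 - g - 20)/g
(2) = (c - 8)/(c - 4)
(3) = (x + 1)/(x - 4)
(4) = (d^2 + 8*d + 12)/(d^2 - 6*d)
(5) = (u + 2)/(u + 5)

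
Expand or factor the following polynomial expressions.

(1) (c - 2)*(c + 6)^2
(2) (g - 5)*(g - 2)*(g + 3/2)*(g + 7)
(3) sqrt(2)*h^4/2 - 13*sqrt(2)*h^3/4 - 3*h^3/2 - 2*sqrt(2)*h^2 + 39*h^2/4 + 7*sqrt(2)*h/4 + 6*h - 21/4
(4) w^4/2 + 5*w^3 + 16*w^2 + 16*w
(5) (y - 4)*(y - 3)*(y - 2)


(1) = c^3 + 10*c^2 + 12*c - 72
(2) = g^4 + 3*g^3/2 - 39*g^2 + 23*g/2 + 105
(3) = (h - 7)*(h - 1/2)*(h - 3*sqrt(2)/2)*(sqrt(2)*h/2 + sqrt(2)/2)
(4) = w*(w/2 + 1)*(w + 4)^2
(5) = y^3 - 9*y^2 + 26*y - 24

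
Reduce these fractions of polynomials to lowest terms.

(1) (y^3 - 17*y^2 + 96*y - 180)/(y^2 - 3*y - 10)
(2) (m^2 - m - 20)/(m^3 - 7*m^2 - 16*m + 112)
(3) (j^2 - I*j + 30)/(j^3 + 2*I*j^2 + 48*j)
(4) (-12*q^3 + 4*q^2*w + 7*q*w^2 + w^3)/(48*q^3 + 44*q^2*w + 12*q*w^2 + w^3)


(1) = (y^2 - 12*y + 36)/(y + 2)
(2) = (m - 5)/(m^2 - 11*m + 28)
(3) = (j + 5*I)/(j^2 + 8*I*j)
(4) = (-q + w)/(4*q + w)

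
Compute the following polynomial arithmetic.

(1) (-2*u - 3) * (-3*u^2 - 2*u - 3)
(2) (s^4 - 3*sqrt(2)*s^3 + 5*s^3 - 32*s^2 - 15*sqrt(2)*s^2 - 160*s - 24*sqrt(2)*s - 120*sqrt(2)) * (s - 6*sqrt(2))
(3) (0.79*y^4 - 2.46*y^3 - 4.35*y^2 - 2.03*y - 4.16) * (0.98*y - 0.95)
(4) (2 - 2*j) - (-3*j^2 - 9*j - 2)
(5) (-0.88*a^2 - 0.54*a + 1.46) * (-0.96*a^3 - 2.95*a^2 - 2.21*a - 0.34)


(1) = 6*u^3 + 13*u^2 + 12*u + 9
(2) = s^5 - 9*sqrt(2)*s^4 + 5*s^4 - 45*sqrt(2)*s^3 + 4*s^3 + 20*s^2 + 168*sqrt(2)*s^2 + 288*s + 840*sqrt(2)*s + 1440
(3) = 0.7742*y^5 - 3.1613*y^4 - 1.926*y^3 + 2.1431*y^2 - 2.1483*y + 3.952
(4) = 3*j^2 + 7*j + 4
(5) = 0.8448*a^5 + 3.1144*a^4 + 2.1362*a^3 - 2.8144*a^2 - 3.043*a - 0.4964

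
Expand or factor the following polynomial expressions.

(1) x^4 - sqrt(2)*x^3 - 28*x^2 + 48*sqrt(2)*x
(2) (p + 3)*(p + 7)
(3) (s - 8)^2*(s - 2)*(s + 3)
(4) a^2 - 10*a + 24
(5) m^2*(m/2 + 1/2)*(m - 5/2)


(1) = x*(x - 3*sqrt(2))*(x - 2*sqrt(2))*(x + 4*sqrt(2))
(2) = p^2 + 10*p + 21
(3) = s^4 - 15*s^3 + 42*s^2 + 160*s - 384
(4) = (a - 6)*(a - 4)
(5) = m^4/2 - 3*m^3/4 - 5*m^2/4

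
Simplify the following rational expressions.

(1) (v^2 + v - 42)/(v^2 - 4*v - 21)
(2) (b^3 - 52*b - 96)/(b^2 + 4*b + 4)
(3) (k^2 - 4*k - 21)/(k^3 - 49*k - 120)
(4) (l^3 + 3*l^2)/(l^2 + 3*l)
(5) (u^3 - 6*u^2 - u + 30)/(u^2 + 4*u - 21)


(1) = (v^2 + v - 42)/(v^2 - 4*v - 21)
(2) = (b^2 - 2*b - 48)/(b + 2)
(3) = (k - 7)/(k^2 - 3*k - 40)
(4) = l
(5) = (u^2 - 3*u - 10)/(u + 7)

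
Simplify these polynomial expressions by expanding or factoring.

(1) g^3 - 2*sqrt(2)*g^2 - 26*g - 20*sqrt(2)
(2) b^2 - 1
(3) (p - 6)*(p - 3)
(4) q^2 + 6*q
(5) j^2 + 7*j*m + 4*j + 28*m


(1) = (g - 5*sqrt(2))*(g + sqrt(2))*(g + 2*sqrt(2))
(2) = (b - 1)*(b + 1)
(3) = p^2 - 9*p + 18
(4) = q*(q + 6)
(5) = (j + 4)*(j + 7*m)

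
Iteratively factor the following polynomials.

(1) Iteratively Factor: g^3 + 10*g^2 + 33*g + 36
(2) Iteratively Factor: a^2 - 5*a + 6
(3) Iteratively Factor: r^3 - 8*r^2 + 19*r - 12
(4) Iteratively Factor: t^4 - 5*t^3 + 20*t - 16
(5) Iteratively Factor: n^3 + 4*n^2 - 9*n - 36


(1) = (g + 4)*(g^2 + 6*g + 9) = (g + 3)*(g + 4)*(g + 3)
(2) = (a - 3)*(a - 2)
(3) = (r - 3)*(r^2 - 5*r + 4) = (r - 4)*(r - 3)*(r - 1)
(4) = (t - 2)*(t^3 - 3*t^2 - 6*t + 8) = (t - 2)*(t - 1)*(t^2 - 2*t - 8) = (t - 4)*(t - 2)*(t - 1)*(t + 2)
(5) = (n - 3)*(n^2 + 7*n + 12) = (n - 3)*(n + 3)*(n + 4)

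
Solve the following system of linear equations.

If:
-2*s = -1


Then:
s = 1/2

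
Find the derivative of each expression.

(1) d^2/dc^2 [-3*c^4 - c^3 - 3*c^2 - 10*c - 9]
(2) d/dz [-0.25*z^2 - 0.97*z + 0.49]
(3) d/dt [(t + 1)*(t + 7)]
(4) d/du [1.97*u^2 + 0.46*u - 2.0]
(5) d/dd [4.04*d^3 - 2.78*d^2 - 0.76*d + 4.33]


(1) = -36*c^2 - 6*c - 6
(2) = -0.5*z - 0.97
(3) = 2*t + 8
(4) = 3.94*u + 0.46
(5) = 12.12*d^2 - 5.56*d - 0.76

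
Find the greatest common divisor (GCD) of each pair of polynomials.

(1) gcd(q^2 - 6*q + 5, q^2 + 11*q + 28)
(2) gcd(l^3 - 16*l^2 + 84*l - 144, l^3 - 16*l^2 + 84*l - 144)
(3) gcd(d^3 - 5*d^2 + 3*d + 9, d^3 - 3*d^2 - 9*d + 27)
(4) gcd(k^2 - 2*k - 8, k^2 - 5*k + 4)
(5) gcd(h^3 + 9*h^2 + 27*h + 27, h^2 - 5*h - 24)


(1) = gcd((q - 5)*(q - 1), (q + 4)*(q + 7)) = 1
(2) = gcd((l - 6)^2*(l - 4), (l - 6)^2*(l - 4)) = l^3 - 16*l^2 + 84*l - 144
(3) = gcd((d - 3)^2*(d + 1), (d - 3)^2*(d + 3)) = d^2 - 6*d + 9
(4) = k - 4
(5) = h + 3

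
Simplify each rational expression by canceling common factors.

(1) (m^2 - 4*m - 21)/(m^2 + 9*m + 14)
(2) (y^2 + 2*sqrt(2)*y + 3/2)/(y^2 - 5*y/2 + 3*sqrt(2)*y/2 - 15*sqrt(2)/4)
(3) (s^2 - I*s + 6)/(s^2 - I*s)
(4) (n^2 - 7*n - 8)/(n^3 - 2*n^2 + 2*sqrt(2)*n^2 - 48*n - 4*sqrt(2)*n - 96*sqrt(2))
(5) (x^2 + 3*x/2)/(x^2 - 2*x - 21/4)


(1) = (m^2 - 4*m - 21)/(m^2 + 9*m + 14)
(2) = (8*y + 4*sqrt(2))/(8*y - 20)
(3) = (s^2 - I*s + 6)/(s^2 - I*s)
(4) = (n + 1)/(n^2 + n*(2*sqrt(2) + 6) + 12*sqrt(2))
(5) = 2*x/(2*x - 7)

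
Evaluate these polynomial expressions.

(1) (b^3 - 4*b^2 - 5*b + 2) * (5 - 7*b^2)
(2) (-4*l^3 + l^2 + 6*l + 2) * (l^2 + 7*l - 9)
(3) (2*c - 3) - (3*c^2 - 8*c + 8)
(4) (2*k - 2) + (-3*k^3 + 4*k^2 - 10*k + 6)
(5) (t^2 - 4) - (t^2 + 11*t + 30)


(1) = -7*b^5 + 28*b^4 + 40*b^3 - 34*b^2 - 25*b + 10
(2) = -4*l^5 - 27*l^4 + 49*l^3 + 35*l^2 - 40*l - 18
(3) = -3*c^2 + 10*c - 11
(4) = -3*k^3 + 4*k^2 - 8*k + 4
(5) = -11*t - 34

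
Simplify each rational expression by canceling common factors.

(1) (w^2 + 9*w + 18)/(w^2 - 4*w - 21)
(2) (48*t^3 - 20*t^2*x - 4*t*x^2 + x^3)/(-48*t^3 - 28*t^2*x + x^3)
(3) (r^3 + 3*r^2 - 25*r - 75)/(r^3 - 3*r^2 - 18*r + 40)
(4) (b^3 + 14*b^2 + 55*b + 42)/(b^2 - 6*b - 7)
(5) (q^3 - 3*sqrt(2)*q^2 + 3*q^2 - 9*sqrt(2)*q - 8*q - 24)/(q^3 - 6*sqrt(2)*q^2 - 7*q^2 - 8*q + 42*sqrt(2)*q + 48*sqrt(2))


(1) = (w + 6)/(w - 7)
(2) = (-2*t + x)/(2*t + x)
(3) = (r^2 + 8*r + 15)/(r^2 + 2*r - 8)
(4) = (b^2 + 13*b + 42)/(b - 7)
(5) = (q^3 + q^2*(3 - 3*sqrt(2)) + q*(-9*sqrt(2) - 8) - 24)/(q^3 + q^2*(-6*sqrt(2) - 7) + q*(-8 + 42*sqrt(2)) + 48*sqrt(2))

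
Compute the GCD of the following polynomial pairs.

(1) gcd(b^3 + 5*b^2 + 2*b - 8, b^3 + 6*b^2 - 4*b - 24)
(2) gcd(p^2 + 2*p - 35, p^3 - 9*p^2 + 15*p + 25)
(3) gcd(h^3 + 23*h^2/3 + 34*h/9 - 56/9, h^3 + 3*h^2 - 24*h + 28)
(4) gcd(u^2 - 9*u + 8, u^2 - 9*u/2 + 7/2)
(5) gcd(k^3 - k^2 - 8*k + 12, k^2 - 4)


(1) = gcd((b - 1)*(b + 2)*(b + 4), (b - 2)*(b + 2)*(b + 6)) = b + 2
(2) = gcd((p - 5)*(p + 7), (p - 5)^2*(p + 1)) = p - 5
(3) = gcd((h - 2/3)*(h + 4/3)*(h + 7), (h - 2)^2*(h + 7)) = h + 7
(4) = gcd((u - 8)*(u - 1), (u - 7/2)*(u - 1)) = u - 1
(5) = k - 2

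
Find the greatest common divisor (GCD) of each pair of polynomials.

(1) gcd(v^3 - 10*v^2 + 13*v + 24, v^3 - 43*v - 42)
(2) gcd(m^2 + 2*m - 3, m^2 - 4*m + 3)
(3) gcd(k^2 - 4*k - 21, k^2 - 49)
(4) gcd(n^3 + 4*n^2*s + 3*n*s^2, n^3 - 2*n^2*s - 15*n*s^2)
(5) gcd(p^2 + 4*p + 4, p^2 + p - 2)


(1) = gcd((v - 8)*(v - 3)*(v + 1), (v - 7)*(v + 1)*(v + 6)) = v + 1
(2) = m - 1
(3) = k - 7
(4) = gcd(n*(n + s)*(n + 3*s), n*(n - 5*s)*(n + 3*s)) = n^2 + 3*n*s
(5) = gcd((p + 2)^2, (p - 1)*(p + 2)) = p + 2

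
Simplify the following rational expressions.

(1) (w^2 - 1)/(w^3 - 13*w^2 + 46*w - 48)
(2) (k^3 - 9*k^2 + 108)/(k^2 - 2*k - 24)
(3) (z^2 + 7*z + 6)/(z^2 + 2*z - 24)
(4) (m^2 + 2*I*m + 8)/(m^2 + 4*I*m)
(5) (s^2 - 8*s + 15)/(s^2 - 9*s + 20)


(1) = (w^2 - 1)/(w^3 - 13*w^2 + 46*w - 48)
(2) = (k^2 - 3*k - 18)/(k + 4)
(3) = (z + 1)/(z - 4)
(4) = (m - 2*I)/m
(5) = (s - 3)/(s - 4)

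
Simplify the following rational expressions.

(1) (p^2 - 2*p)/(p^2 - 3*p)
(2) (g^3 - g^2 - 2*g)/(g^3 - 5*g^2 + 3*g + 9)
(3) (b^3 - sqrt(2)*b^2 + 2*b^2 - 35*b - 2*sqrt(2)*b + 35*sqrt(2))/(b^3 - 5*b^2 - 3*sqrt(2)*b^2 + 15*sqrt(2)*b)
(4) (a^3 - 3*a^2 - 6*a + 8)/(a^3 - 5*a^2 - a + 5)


(1) = (p - 2)/(p - 3)
(2) = (g^2 - 2*g)/(g^2 - 6*g + 9)
(3) = (b^2 + b*(7 - sqrt(2)) - 7*sqrt(2))/(b^2 - 3*sqrt(2)*b)
(4) = (a^2 - 2*a - 8)/(a^2 - 4*a - 5)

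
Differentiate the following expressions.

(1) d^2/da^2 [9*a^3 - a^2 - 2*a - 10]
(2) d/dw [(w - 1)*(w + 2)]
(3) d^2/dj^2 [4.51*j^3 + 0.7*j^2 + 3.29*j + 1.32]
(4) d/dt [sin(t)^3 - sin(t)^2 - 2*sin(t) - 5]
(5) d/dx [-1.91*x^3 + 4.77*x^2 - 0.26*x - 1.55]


(1) = 54*a - 2
(2) = 2*w + 1
(3) = 27.06*j + 1.4
(4) = (3*sin(t)^2 - 2*sin(t) - 2)*cos(t)
(5) = -5.73*x^2 + 9.54*x - 0.26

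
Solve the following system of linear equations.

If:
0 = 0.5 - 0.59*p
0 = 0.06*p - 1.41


Then:
No Solution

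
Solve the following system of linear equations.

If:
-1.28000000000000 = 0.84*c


Then:
c = -1.52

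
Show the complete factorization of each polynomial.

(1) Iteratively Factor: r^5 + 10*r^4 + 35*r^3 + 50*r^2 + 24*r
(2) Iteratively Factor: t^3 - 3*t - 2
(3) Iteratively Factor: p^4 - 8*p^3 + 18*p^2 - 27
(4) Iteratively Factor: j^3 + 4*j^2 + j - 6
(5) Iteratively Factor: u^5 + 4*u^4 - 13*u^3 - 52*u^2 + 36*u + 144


(1) = (r + 3)*(r^4 + 7*r^3 + 14*r^2 + 8*r) = (r + 1)*(r + 3)*(r^3 + 6*r^2 + 8*r) = (r + 1)*(r + 2)*(r + 3)*(r^2 + 4*r) = r*(r + 1)*(r + 2)*(r + 3)*(r + 4)
(2) = (t - 2)*(t^2 + 2*t + 1) = (t - 2)*(t + 1)*(t + 1)
(3) = (p - 3)*(p^3 - 5*p^2 + 3*p + 9) = (p - 3)^2*(p^2 - 2*p - 3) = (p - 3)^2*(p + 1)*(p - 3)
(4) = (j + 2)*(j^2 + 2*j - 3) = (j - 1)*(j + 2)*(j + 3)
(5) = (u + 4)*(u^4 - 13*u^2 + 36) = (u - 2)*(u + 4)*(u^3 + 2*u^2 - 9*u - 18) = (u - 2)*(u + 3)*(u + 4)*(u^2 - u - 6) = (u - 2)*(u + 2)*(u + 3)*(u + 4)*(u - 3)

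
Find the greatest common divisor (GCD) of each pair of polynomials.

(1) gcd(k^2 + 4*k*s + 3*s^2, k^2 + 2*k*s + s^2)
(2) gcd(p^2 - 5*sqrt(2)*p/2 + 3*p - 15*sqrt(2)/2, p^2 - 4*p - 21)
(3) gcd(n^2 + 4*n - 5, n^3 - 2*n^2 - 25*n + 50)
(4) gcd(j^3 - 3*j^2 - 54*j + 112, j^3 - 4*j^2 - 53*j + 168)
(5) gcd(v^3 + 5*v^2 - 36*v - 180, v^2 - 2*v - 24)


(1) = gcd((k + s)*(k + 3*s), (k + s)^2) = k + s
(2) = gcd((p + 3)*(p - 5*sqrt(2)/2), (p - 7)*(p + 3)) = p + 3
(3) = gcd((n - 1)*(n + 5), (n - 5)*(n - 2)*(n + 5)) = n + 5
(4) = gcd((j - 8)*(j - 2)*(j + 7), (j - 8)*(j - 3)*(j + 7)) = j^2 - j - 56
(5) = gcd((v - 6)*(v + 5)*(v + 6), (v - 6)*(v + 4)) = v - 6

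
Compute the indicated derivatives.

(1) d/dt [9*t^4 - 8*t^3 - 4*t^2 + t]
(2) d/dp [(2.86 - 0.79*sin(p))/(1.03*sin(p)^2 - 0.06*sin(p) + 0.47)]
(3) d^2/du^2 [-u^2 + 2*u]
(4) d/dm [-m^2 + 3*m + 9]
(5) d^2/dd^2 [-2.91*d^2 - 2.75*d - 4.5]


(1) = 36*t^3 - 24*t^2 - 8*t + 1
(2) = (0.8137*sin(p)^2 - 5.8916*sin(p) - 0.1997)*cos(p)/(1.0609*sin(p)^4 - 0.1236*sin(p)^3 + 0.9718*sin(p)^2 - 0.0564*sin(p) + 0.2209)
(3) = -2
(4) = 3 - 2*m
(5) = -5.82000000000000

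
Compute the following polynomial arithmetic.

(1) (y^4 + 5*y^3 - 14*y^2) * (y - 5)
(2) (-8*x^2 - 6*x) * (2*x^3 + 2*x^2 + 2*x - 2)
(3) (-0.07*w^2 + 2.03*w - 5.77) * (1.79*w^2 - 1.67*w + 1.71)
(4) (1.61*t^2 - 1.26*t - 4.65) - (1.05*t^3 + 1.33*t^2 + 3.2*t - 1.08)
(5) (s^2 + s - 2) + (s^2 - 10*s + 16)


(1) = y^5 - 39*y^3 + 70*y^2
(2) = -16*x^5 - 28*x^4 - 28*x^3 + 4*x^2 + 12*x
(3) = -0.1253*w^4 + 3.7506*w^3 - 13.8381*w^2 + 13.1072*w - 9.8667
(4) = -1.05*t^3 + 0.28*t^2 - 4.46*t - 3.57
(5) = 2*s^2 - 9*s + 14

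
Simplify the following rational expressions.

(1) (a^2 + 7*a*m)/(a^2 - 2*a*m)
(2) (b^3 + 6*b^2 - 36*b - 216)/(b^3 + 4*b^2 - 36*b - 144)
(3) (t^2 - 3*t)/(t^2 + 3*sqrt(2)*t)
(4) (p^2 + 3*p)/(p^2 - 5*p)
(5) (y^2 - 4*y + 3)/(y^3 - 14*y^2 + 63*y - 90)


(1) = (a + 7*m)/(a - 2*m)
(2) = (b + 6)/(b + 4)
(3) = (t - 3)/(t + 3*sqrt(2))
(4) = (p + 3)/(p - 5)
(5) = (y - 1)/(y^2 - 11*y + 30)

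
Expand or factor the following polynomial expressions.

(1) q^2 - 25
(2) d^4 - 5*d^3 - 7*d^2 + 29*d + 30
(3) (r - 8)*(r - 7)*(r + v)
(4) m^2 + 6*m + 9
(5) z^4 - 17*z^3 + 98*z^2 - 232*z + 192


(1) = (q - 5)*(q + 5)
(2) = (d - 5)*(d - 3)*(d + 1)*(d + 2)
(3) = r^3 + r^2*v - 15*r^2 - 15*r*v + 56*r + 56*v
(4) = (m + 3)^2
(5) = (z - 8)*(z - 4)*(z - 3)*(z - 2)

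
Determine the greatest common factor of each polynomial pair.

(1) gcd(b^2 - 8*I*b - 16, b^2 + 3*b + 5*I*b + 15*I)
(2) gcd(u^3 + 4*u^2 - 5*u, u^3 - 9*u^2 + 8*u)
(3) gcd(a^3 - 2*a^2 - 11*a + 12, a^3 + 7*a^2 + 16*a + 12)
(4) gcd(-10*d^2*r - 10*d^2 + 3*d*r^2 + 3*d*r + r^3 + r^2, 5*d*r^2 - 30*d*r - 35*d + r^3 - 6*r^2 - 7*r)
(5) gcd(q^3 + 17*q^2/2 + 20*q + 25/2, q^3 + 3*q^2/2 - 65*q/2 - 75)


(1) = 1
(2) = u^2 - u
(3) = gcd((a - 4)*(a - 1)*(a + 3), (a + 2)^2*(a + 3)) = a + 3
(4) = 5*d*r + 5*d + r^2 + r
(5) = gcd((q + 1)*(q + 5/2)*(q + 5), (q - 6)*(q + 5/2)*(q + 5)) = q^2 + 15*q/2 + 25/2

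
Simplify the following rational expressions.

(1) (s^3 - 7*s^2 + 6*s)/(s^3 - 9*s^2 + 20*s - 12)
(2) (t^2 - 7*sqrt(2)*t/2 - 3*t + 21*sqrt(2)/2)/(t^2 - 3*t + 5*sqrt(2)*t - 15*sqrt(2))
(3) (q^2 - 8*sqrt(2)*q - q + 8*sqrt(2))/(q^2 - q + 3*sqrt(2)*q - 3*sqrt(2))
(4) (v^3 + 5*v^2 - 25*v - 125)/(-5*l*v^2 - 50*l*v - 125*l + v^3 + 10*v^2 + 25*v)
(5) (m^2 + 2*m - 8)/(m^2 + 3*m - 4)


(1) = s/(s - 2)
(2) = (2*t - 7*sqrt(2))/(2*t + 10*sqrt(2))
(3) = (q - 8*sqrt(2))/(q + 3*sqrt(2))
(4) = (v - 5)/(-5*l + v)
(5) = (m - 2)/(m - 1)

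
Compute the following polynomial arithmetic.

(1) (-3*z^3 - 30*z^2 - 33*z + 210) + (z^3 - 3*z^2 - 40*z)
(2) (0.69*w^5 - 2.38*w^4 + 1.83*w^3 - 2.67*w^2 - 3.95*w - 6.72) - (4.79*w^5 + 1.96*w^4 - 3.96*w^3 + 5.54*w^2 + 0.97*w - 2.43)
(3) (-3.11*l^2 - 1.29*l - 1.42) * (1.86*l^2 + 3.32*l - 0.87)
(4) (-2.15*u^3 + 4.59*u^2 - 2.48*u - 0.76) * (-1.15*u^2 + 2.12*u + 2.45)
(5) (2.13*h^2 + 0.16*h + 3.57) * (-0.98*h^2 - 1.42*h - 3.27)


(1) = -2*z^3 - 33*z^2 - 73*z + 210
(2) = -4.1*w^5 - 4.34*w^4 + 5.79*w^3 - 8.21*w^2 - 4.92*w - 4.29
(3) = -5.7846*l^4 - 12.7246*l^3 - 4.2183*l^2 - 3.5921*l + 1.2354
(4) = 2.4725*u^5 - 9.8365*u^4 + 7.3153*u^3 + 6.8619*u^2 - 7.6872*u - 1.862
(5) = -2.0874*h^4 - 3.1814*h^3 - 10.6909*h^2 - 5.5926*h - 11.6739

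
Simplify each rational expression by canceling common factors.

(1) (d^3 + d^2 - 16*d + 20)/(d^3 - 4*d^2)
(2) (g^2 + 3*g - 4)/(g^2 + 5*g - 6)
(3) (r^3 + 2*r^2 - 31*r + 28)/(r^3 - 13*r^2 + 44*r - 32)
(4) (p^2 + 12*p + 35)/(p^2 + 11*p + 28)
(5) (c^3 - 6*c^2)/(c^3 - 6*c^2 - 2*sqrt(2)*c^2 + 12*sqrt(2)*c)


(1) = (d^3 + d^2 - 16*d + 20)/(d^3 - 4*d^2)
(2) = (g + 4)/(g + 6)
(3) = (r + 7)/(r - 8)
(4) = (p + 5)/(p + 4)
(5) = c/(c - 2*sqrt(2))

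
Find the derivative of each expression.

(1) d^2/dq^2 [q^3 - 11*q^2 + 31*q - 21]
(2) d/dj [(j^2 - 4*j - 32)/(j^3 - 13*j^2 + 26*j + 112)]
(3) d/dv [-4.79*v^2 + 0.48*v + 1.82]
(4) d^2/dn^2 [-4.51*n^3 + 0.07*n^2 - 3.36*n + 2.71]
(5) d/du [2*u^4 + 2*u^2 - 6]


(1) = 6*q - 22
(2) = (-j^2 - 8*j + 6)/(j^4 - 10*j^3 - 3*j^2 + 140*j + 196)
(3) = 0.48 - 9.58*v
(4) = 0.14 - 27.06*n
(5) = 8*u^3 + 4*u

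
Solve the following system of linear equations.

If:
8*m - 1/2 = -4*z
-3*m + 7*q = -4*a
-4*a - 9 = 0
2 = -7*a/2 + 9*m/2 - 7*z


Then:
a = -9/4
m = -10/37
q = 303/259
z = 197/296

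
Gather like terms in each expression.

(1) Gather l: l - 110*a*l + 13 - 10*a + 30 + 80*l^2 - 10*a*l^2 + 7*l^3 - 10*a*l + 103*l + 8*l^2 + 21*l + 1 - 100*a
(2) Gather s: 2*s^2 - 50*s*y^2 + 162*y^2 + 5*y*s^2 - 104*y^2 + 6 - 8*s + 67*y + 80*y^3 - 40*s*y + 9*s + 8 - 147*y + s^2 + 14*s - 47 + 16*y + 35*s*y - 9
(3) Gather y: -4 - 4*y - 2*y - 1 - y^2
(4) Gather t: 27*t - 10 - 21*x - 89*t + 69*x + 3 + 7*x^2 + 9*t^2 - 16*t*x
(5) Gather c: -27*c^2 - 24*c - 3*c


(1) = -110*a + 7*l^3 + l^2*(88 - 10*a) + l*(125 - 120*a) + 44
(2) = s^2*(5*y + 3) + s*(-50*y^2 - 5*y + 15) + 80*y^3 + 58*y^2 - 64*y - 42
(3) = -y^2 - 6*y - 5
(4) = 9*t^2 + t*(-16*x - 62) + 7*x^2 + 48*x - 7
(5) = -27*c^2 - 27*c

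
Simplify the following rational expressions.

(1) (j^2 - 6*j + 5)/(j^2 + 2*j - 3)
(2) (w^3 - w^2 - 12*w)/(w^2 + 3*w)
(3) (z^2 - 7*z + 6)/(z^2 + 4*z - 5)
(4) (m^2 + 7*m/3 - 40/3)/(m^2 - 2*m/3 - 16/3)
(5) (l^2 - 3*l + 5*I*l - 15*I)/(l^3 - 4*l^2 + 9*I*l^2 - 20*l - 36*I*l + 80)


(1) = (j - 5)/(j + 3)
(2) = w - 4
(3) = (z - 6)/(z + 5)
(4) = (m + 5)/(m + 2)
(5) = (l - 3)/(l^2 + l*(-4 + 4*I) - 16*I)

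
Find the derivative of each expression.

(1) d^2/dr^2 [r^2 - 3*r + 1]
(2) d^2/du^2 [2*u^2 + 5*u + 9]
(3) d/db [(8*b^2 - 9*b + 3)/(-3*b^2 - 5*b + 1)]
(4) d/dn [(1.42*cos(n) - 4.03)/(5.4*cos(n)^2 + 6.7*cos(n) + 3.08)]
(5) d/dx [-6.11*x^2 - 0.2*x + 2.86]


(1) = 2
(2) = 4
(3) = (-67*b^2 + 34*b + 6)/(9*b^4 + 30*b^3 + 19*b^2 - 10*b + 1)
(4) = (7.668*cos(n)^2 - 43.524*cos(n) - 31.3746)*sin(n)/(29.16*cos(n)^4 + 72.36*cos(n)^3 + 78.154*cos(n)^2 + 41.272*cos(n) + 9.4864)
(5) = -12.22*x - 0.2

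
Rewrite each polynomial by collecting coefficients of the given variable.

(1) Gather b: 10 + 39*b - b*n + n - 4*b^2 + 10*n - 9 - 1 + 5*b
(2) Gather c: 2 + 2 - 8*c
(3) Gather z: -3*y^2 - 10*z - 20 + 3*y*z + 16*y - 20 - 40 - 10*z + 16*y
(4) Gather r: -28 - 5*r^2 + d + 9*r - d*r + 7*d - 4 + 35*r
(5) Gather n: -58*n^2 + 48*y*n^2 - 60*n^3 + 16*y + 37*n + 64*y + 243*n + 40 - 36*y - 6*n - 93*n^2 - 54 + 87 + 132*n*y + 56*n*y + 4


(1) = -4*b^2 + b*(44 - n) + 11*n
(2) = 4 - 8*c
(3) = -3*y^2 + 32*y + z*(3*y - 20) - 80
(4) = 8*d - 5*r^2 + r*(44 - d) - 32
(5) = -60*n^3 + n^2*(48*y - 151) + n*(188*y + 274) + 44*y + 77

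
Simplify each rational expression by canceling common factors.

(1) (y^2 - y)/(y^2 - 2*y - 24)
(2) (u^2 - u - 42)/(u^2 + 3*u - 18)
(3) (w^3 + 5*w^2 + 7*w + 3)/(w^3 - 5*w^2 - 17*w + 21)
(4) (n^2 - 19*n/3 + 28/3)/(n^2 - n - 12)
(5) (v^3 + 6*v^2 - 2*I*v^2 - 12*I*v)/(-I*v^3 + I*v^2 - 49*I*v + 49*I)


(1) = (y^2 - y)/(y^2 - 2*y - 24)
(2) = (u - 7)/(u - 3)
(3) = (w^2 + 2*w + 1)/(w^2 - 8*w + 7)
(4) = (3*n - 7)/(3*n + 9)
(5) = (I*v^3 + v^2*(2 + 6*I) + 12*v)/(v^3 - v^2 + 49*v - 49)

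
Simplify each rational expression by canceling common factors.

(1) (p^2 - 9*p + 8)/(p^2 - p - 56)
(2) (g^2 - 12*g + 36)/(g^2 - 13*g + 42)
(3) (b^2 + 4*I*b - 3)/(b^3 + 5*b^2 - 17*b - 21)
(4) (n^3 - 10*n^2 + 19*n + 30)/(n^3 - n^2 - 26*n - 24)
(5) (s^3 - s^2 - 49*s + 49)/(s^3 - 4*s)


(1) = (p - 1)/(p + 7)
(2) = (g - 6)/(g - 7)
(3) = (b^2 + 4*I*b - 3)/(b^3 + 5*b^2 - 17*b - 21)
(4) = (n - 5)/(n + 4)
(5) = (s^3 - s^2 - 49*s + 49)/(s^3 - 4*s)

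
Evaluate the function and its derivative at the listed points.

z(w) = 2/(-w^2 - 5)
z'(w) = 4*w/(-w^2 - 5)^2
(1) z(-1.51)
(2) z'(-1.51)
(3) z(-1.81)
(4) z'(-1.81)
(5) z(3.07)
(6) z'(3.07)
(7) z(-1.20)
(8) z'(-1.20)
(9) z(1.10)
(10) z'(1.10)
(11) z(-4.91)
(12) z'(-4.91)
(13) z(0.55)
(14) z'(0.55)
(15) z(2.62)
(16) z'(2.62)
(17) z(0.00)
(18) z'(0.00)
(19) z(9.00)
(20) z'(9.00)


(1) = -0.27
(2) = -0.11
(3) = -0.24
(4) = -0.11
(5) = -0.14
(6) = 0.06
(7) = -0.31
(8) = -0.12
(9) = -0.32
(10) = 0.11
(11) = -0.07
(12) = -0.02
(13) = -0.38
(14) = 0.08
(15) = -0.17
(16) = 0.07
(17) = -0.40
(18) = 0.00
(19) = -0.02
(20) = 0.00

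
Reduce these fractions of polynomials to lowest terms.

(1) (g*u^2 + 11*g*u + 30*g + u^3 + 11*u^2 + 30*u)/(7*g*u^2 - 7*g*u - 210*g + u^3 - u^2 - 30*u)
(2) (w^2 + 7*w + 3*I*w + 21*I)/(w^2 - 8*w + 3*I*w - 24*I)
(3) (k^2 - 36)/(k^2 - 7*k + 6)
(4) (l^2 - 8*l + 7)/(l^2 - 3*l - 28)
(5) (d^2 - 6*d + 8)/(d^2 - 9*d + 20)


(1) = (g*u + 6*g + u^2 + 6*u)/(7*g*u - 42*g + u^2 - 6*u)
(2) = (w + 7)/(w - 8)
(3) = (k + 6)/(k - 1)
(4) = (l - 1)/(l + 4)
(5) = (d - 2)/(d - 5)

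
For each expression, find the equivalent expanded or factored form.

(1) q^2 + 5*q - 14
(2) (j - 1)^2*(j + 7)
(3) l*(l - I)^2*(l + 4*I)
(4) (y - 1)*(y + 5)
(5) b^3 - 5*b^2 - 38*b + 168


(1) = (q - 2)*(q + 7)
(2) = j^3 + 5*j^2 - 13*j + 7
(3) = l^4 + 2*I*l^3 + 7*l^2 - 4*I*l
(4) = y^2 + 4*y - 5
(5) = (b - 7)*(b - 4)*(b + 6)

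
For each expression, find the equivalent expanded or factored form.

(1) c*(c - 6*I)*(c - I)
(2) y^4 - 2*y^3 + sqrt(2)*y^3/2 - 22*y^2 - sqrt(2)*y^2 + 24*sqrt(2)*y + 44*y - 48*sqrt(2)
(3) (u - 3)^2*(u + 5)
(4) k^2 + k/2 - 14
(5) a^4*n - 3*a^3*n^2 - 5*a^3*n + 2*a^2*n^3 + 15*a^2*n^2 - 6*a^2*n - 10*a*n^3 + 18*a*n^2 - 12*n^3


(1) = c^3 - 7*I*c^2 - 6*c
(2) = (y - 2)*(y - 2*sqrt(2))*(y - 3*sqrt(2)/2)*(y + 4*sqrt(2))
(3) = u^3 - u^2 - 21*u + 45
(4) = (k - 7/2)*(k + 4)
(5) = (a - 6)*(a - 2*n)*(a - n)*(a*n + n)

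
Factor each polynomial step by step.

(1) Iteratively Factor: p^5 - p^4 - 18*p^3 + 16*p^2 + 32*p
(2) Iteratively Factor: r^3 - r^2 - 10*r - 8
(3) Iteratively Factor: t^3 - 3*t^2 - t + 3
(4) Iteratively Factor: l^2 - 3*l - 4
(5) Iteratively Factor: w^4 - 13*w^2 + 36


(1) = (p)*(p^4 - p^3 - 18*p^2 + 16*p + 32) = p*(p - 2)*(p^3 + p^2 - 16*p - 16) = p*(p - 4)*(p - 2)*(p^2 + 5*p + 4) = p*(p - 4)*(p - 2)*(p + 4)*(p + 1)
(2) = (r + 1)*(r^2 - 2*r - 8) = (r + 1)*(r + 2)*(r - 4)
(3) = (t - 3)*(t^2 - 1) = (t - 3)*(t + 1)*(t - 1)
(4) = (l + 1)*(l - 4)
(5) = (w - 3)*(w^3 + 3*w^2 - 4*w - 12) = (w - 3)*(w + 2)*(w^2 + w - 6) = (w - 3)*(w + 2)*(w + 3)*(w - 2)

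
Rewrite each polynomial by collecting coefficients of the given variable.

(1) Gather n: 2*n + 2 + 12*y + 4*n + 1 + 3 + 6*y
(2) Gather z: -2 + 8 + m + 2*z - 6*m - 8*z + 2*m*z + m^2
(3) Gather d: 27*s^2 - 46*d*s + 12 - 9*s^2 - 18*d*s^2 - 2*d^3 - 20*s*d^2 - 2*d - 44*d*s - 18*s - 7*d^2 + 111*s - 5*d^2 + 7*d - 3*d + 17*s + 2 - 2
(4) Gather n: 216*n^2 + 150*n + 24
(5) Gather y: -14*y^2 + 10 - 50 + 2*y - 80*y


(1) = 6*n + 18*y + 6
(2) = m^2 - 5*m + z*(2*m - 6) + 6
(3) = -2*d^3 + d^2*(-20*s - 12) + d*(-18*s^2 - 90*s + 2) + 18*s^2 + 110*s + 12
(4) = 216*n^2 + 150*n + 24
(5) = -14*y^2 - 78*y - 40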